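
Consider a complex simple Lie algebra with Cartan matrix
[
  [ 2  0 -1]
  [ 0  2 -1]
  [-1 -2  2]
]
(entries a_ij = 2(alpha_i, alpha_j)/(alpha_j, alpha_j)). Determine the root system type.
B_3 (so(7))

The matrix has rank 3 with 2's on the diagonal. Reading the off-diagonal entries as Dynkin edges (a single edge where a_ij = a_ji = -1; a double or triple edge where a_ij * a_ji = 2 or 3), the diagram is a chain of 3 nodes with a double edge at one end; the terminal node there is the unique short simple root (B_3). One simple-root ordering that puts it in standard form is (alpha_1, alpha_3, alpha_2). So the algebra is type B_3, i.e. so(7).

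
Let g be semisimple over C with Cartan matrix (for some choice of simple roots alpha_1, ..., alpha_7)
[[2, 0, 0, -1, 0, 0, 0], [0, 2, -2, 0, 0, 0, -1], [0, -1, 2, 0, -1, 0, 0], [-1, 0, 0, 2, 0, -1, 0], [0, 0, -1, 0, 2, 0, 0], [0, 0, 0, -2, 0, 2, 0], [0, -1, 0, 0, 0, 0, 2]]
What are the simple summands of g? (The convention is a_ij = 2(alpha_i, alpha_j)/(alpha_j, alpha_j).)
C_3 (sp(6)) + F_4

The diagram associated to this matrix has two connected components: the simple roots {alpha_1, alpha_4, alpha_6} form a chain of 3 nodes with a double edge at one end; the terminal node there is the unique long simple root (C_3), and {alpha_2, alpha_3, alpha_5, alpha_7} form a chain of 4 nodes with a double edge between the middle two (F_4). A semisimple Lie algebra decomposes uniquely as the direct sum of simple ideals, one per connected component of its Dynkin diagram, so g ≅ C_3 ⊕ F_4 (dimension 21 + 52 = 73).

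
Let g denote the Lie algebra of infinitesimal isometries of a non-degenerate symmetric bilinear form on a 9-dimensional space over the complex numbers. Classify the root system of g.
B_4

This is so(9) with 9 odd, which has dimension 9(9-1)/2 = 36 and rank (9-1)/2 = 4. In the classification of classical Lie algebras, the orthogonal algebra so(2n+1) in an odd number of variables has type B_n; here n = 4, so the Dynkin diagram is a chain of 4 nodes with a double edge at one end; the terminal node there is the unique short simple root (B_4). Hence the type is B_4.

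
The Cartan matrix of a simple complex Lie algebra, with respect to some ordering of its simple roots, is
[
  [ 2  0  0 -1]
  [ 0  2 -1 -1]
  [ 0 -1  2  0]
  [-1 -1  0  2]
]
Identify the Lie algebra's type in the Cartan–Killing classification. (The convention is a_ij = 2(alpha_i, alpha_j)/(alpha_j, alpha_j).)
type A_4

The matrix has rank 4 with 2's on the diagonal. Reading the off-diagonal entries as Dynkin edges (a single edge where a_ij = a_ji = -1; a double or triple edge where a_ij * a_ji = 2 or 3), the diagram is a chain of 4 nodes with single edges (A_4). One simple-root ordering that puts it in standard form is (alpha_3, alpha_2, alpha_4, alpha_1). So the algebra is type A_4, i.e. sl(5).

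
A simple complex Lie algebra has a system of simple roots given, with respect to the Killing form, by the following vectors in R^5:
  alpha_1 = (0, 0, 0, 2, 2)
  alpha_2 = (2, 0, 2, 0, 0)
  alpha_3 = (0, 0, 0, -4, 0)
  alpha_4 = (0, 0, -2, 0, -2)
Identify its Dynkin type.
C_4 (sp(8))

Compute the Cartan integers a_ij = 2(alpha_i, alpha_j)/(alpha_j, alpha_j); the resulting 4x4 Cartan matrix is
[[2, 0, -1, -1], [0, 2, 0, -1], [-2, 0, 2, 0], [-1, -1, 0, 2]].
The roots have two lengths (squared-length ratio 2:1); the short ones are alpha_{1,2,4}. The associated Dynkin diagram is a chain of 4 nodes with a double edge at one end; the terminal node there is the unique long simple root (C_4), so the type is C_4 (the algebra sp(8)).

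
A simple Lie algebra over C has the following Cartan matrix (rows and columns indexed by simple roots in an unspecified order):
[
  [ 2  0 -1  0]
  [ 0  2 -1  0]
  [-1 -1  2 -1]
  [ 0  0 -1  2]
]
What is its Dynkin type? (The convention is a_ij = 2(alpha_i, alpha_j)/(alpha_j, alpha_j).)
The matrix has rank 4 with 2's on the diagonal. Reading the off-diagonal entries as Dynkin edges (a single edge where a_ij = a_ji = -1; a double or triple edge where a_ij * a_ji = 2 or 3), the diagram is a chain of 2 nodes with a fork of two nodes at one end (D_4). One simple-root ordering that puts it in standard form is (alpha_2, alpha_3, alpha_1, alpha_4). So the algebra is type D_4, i.e. so(8).

D4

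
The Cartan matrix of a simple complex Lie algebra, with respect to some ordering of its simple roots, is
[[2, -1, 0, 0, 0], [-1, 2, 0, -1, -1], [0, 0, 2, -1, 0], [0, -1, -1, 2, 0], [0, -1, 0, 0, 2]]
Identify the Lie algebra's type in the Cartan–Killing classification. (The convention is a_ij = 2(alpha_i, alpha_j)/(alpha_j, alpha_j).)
D5

The matrix has rank 5 with 2's on the diagonal. Reading the off-diagonal entries as Dynkin edges (a single edge where a_ij = a_ji = -1; a double or triple edge where a_ij * a_ji = 2 or 3), the diagram is a chain of 3 nodes with a fork of two nodes at one end (D_5). One simple-root ordering that puts it in standard form is (alpha_3, alpha_4, alpha_2, alpha_1, alpha_5). So the algebra is type D_5, i.e. so(10).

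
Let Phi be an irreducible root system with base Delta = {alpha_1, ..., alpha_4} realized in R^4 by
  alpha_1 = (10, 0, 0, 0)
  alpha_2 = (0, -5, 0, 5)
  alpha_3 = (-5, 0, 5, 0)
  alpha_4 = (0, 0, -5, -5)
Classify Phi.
Compute the Cartan integers a_ij = 2(alpha_i, alpha_j)/(alpha_j, alpha_j); the resulting 4x4 Cartan matrix is
[[2, 0, -2, 0], [0, 2, 0, -1], [-1, 0, 2, -1], [0, -1, -1, 2]].
The roots have two lengths (squared-length ratio 2:1); the short ones are alpha_{2,3,4}. The associated Dynkin diagram is a chain of 4 nodes with a double edge at one end; the terminal node there is the unique long simple root (C_4), so the type is C_4 (the algebra sp(8)).

type C_4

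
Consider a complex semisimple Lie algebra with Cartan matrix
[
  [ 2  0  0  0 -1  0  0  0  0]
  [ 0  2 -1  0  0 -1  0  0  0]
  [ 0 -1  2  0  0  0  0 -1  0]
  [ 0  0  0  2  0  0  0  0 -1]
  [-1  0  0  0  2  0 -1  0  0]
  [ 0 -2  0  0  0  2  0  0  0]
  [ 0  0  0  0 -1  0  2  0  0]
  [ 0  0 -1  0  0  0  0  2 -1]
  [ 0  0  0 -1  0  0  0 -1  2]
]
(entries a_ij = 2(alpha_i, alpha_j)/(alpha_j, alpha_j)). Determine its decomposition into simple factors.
type A_3 + type C_6

The diagram associated to this matrix has two connected components: the simple roots {alpha_1, alpha_5, alpha_7} form a chain of 3 nodes with single edges (A_3), and {alpha_2, alpha_3, alpha_4, alpha_6, alpha_8, alpha_9} form a chain of 6 nodes with a double edge at one end; the terminal node there is the unique long simple root (C_6). A semisimple Lie algebra decomposes uniquely as the direct sum of simple ideals, one per connected component of its Dynkin diagram, so g ≅ A_3 ⊕ C_6 (dimension 15 + 78 = 93).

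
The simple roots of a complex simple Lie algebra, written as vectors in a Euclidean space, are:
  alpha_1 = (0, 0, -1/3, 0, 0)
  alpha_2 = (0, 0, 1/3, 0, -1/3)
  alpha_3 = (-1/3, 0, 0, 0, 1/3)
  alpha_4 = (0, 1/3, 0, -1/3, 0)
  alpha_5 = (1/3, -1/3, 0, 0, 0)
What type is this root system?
type B_5

Compute the Cartan integers a_ij = 2(alpha_i, alpha_j)/(alpha_j, alpha_j); the resulting 5x5 Cartan matrix is
[[2, -1, 0, 0, 0], [-2, 2, -1, 0, 0], [0, -1, 2, 0, -1], [0, 0, 0, 2, -1], [0, 0, -1, -1, 2]].
The roots have two lengths (squared-length ratio 2:1); the short ones are alpha_{1}. The associated Dynkin diagram is a chain of 5 nodes with a double edge at one end; the terminal node there is the unique short simple root (B_5), so the type is B_5 (the algebra so(11)).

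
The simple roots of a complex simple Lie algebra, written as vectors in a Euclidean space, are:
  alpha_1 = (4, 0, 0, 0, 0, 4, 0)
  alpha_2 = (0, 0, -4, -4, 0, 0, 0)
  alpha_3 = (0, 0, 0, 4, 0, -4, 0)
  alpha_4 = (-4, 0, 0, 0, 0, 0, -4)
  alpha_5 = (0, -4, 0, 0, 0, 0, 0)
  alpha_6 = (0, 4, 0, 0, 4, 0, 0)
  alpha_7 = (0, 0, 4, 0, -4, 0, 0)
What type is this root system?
Compute the Cartan integers a_ij = 2(alpha_i, alpha_j)/(alpha_j, alpha_j); the resulting 7x7 Cartan matrix is
[[2, 0, -1, -1, 0, 0, 0], [0, 2, -1, 0, 0, 0, -1], [-1, -1, 2, 0, 0, 0, 0], [-1, 0, 0, 2, 0, 0, 0], [0, 0, 0, 0, 2, -1, 0], [0, 0, 0, 0, -2, 2, -1], [0, -1, 0, 0, 0, -1, 2]].
The roots have two lengths (squared-length ratio 2:1); the short ones are alpha_{5}. The associated Dynkin diagram is a chain of 7 nodes with a double edge at one end; the terminal node there is the unique short simple root (B_7), so the type is B_7 (the algebra so(15)).

B7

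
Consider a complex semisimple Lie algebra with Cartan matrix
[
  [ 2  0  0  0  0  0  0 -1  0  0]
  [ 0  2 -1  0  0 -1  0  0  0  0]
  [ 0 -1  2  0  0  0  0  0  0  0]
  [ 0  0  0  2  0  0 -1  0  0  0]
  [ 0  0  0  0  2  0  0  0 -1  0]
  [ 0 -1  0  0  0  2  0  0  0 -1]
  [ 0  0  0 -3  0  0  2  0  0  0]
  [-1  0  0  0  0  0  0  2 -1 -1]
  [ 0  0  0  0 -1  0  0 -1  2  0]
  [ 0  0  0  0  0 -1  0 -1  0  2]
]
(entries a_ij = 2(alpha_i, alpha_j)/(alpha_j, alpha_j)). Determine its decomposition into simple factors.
E8 + G2

The diagram associated to this matrix has two connected components: the simple roots {alpha_1, alpha_2, alpha_3, alpha_5, alpha_6, alpha_8, alpha_9, alpha_10} form a chain of 7 nodes with one extra node attached to the third node from one end (E_8), and {alpha_4, alpha_7} form two nodes joined by a triple edge (G_2). A semisimple Lie algebra decomposes uniquely as the direct sum of simple ideals, one per connected component of its Dynkin diagram, so g ≅ E_8 ⊕ G_2 (dimension 248 + 14 = 262).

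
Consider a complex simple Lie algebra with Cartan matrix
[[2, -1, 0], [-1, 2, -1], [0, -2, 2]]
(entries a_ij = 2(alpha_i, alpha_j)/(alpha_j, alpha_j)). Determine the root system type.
C_3

The matrix has rank 3 with 2's on the diagonal. Reading the off-diagonal entries as Dynkin edges (a single edge where a_ij = a_ji = -1; a double or triple edge where a_ij * a_ji = 2 or 3), the diagram is a chain of 3 nodes with a double edge at one end; the terminal node there is the unique long simple root (C_3). One simple-root ordering that puts it in standard form is (alpha_1, alpha_2, alpha_3). So the algebra is type C_3, i.e. sp(6).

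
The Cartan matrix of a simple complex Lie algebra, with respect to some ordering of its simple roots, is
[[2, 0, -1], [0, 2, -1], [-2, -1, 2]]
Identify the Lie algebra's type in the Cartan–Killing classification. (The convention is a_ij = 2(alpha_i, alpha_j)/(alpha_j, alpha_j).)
The matrix has rank 3 with 2's on the diagonal. Reading the off-diagonal entries as Dynkin edges (a single edge where a_ij = a_ji = -1; a double or triple edge where a_ij * a_ji = 2 or 3), the diagram is a chain of 3 nodes with a double edge at one end; the terminal node there is the unique short simple root (B_3). One simple-root ordering that puts it in standard form is (alpha_2, alpha_3, alpha_1). So the algebra is type B_3, i.e. so(7).

B3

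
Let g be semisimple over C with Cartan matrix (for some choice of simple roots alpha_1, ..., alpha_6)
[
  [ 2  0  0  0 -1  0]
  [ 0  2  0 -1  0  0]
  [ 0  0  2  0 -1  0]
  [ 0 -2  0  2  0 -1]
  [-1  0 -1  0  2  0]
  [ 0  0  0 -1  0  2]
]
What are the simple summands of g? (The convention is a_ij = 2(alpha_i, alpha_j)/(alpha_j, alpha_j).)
The diagram associated to this matrix has two connected components: the simple roots {alpha_1, alpha_3, alpha_5} form a chain of 3 nodes with single edges (A_3), and {alpha_2, alpha_4, alpha_6} form a chain of 3 nodes with a double edge at one end; the terminal node there is the unique short simple root (B_3). A semisimple Lie algebra decomposes uniquely as the direct sum of simple ideals, one per connected component of its Dynkin diagram, so g ≅ A_3 ⊕ B_3 (dimension 15 + 21 = 36).

A_3 (sl(4)) + B_3 (so(7))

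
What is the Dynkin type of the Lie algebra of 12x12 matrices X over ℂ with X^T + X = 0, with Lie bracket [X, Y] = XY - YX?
D_6

This is so(12) with 12 even, which has dimension 12(12-1)/2 = 66 and rank 12/2 = 6. In the classification of classical Lie algebras, the orthogonal algebra so(2n) in an even number of variables has type D_n; here n = 6, so the Dynkin diagram is a chain of 4 nodes with a fork of two nodes at one end (D_6). Hence the type is D_6.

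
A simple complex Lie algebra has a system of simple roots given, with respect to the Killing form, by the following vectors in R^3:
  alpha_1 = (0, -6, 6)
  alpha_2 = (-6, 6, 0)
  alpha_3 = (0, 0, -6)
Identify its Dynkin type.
B_3

Compute the Cartan integers a_ij = 2(alpha_i, alpha_j)/(alpha_j, alpha_j); the resulting 3x3 Cartan matrix is
[[2, -1, -2], [-1, 2, 0], [-1, 0, 2]].
The roots have two lengths (squared-length ratio 2:1); the short ones are alpha_{3}. The associated Dynkin diagram is a chain of 3 nodes with a double edge at one end; the terminal node there is the unique short simple root (B_3), so the type is B_3 (the algebra so(7)).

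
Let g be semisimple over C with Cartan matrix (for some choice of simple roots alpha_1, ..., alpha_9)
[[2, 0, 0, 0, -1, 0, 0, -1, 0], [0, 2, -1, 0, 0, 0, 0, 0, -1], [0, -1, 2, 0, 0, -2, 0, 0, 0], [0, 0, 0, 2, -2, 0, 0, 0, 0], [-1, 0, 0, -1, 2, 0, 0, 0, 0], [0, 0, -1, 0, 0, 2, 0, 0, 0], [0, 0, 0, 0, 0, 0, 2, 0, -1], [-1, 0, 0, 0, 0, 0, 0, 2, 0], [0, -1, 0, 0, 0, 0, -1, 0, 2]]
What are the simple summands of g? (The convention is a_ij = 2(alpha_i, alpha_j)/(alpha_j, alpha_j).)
The diagram associated to this matrix has two connected components: the simple roots {alpha_2, alpha_3, alpha_6, alpha_7, alpha_9} form a chain of 5 nodes with a double edge at one end; the terminal node there is the unique short simple root (B_5), and {alpha_1, alpha_4, alpha_5, alpha_8} form a chain of 4 nodes with a double edge at one end; the terminal node there is the unique long simple root (C_4). A semisimple Lie algebra decomposes uniquely as the direct sum of simple ideals, one per connected component of its Dynkin diagram, so g ≅ B_5 ⊕ C_4 (dimension 55 + 36 = 91).

B_5 (so(11)) + C_4 (sp(8))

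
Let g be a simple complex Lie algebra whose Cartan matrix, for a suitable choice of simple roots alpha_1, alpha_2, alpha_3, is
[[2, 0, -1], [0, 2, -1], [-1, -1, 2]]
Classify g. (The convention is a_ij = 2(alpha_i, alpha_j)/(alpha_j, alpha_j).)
A_3

The matrix has rank 3 with 2's on the diagonal. Reading the off-diagonal entries as Dynkin edges (a single edge where a_ij = a_ji = -1; a double or triple edge where a_ij * a_ji = 2 or 3), the diagram is a chain of 3 nodes with single edges (A_3). One simple-root ordering that puts it in standard form is (alpha_1, alpha_3, alpha_2). So the algebra is type A_3, i.e. sl(4).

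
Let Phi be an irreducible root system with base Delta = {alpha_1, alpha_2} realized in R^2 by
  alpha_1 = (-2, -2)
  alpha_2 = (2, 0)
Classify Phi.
B2

Compute the Cartan integers a_ij = 2(alpha_i, alpha_j)/(alpha_j, alpha_j); the resulting 2x2 Cartan matrix is
[[2, -2], [-1, 2]].
The roots have two lengths (squared-length ratio 2:1); the short ones are alpha_{2}. The associated Dynkin diagram is a chain of 2 nodes with a double edge at one end; the terminal node there is the unique short simple root (B_2), so the type is B_2 (the algebra so(5)).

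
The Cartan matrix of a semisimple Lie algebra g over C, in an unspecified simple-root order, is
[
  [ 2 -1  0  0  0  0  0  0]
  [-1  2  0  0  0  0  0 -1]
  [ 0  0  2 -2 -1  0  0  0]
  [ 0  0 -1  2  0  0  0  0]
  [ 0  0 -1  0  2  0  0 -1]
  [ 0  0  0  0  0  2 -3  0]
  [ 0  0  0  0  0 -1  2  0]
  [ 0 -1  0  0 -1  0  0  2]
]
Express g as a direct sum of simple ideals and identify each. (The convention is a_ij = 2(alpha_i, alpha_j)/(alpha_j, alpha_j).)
B6 ⊕ G2

The diagram associated to this matrix has two connected components: the simple roots {alpha_1, alpha_2, alpha_3, alpha_4, alpha_5, alpha_8} form a chain of 6 nodes with a double edge at one end; the terminal node there is the unique short simple root (B_6), and {alpha_6, alpha_7} form two nodes joined by a triple edge (G_2). A semisimple Lie algebra decomposes uniquely as the direct sum of simple ideals, one per connected component of its Dynkin diagram, so g ≅ B_6 ⊕ G_2 (dimension 78 + 14 = 92).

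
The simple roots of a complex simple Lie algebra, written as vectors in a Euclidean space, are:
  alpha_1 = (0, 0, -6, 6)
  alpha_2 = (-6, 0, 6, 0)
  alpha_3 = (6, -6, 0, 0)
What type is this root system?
A_3 (sl(4))

Compute the Cartan integers a_ij = 2(alpha_i, alpha_j)/(alpha_j, alpha_j); the resulting 3x3 Cartan matrix is
[[2, -1, 0], [-1, 2, -1], [0, -1, 2]].
All simple roots have the same length, so the diagram is simply laced. The associated Dynkin diagram is a chain of 3 nodes with single edges (A_3), so the type is A_3 (the algebra sl(4)).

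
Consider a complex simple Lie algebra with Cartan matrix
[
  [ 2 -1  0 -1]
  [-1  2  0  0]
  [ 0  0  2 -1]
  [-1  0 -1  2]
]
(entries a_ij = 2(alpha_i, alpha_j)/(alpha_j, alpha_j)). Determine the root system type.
The matrix has rank 4 with 2's on the diagonal. Reading the off-diagonal entries as Dynkin edges (a single edge where a_ij = a_ji = -1; a double or triple edge where a_ij * a_ji = 2 or 3), the diagram is a chain of 4 nodes with single edges (A_4). One simple-root ordering that puts it in standard form is (alpha_3, alpha_4, alpha_1, alpha_2). So the algebra is type A_4, i.e. sl(5).

type A_4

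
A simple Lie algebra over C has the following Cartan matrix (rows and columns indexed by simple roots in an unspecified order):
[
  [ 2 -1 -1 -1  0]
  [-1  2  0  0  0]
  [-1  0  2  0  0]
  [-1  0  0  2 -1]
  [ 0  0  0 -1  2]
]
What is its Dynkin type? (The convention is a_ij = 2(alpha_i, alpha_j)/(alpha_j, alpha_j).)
type D_5

The matrix has rank 5 with 2's on the diagonal. Reading the off-diagonal entries as Dynkin edges (a single edge where a_ij = a_ji = -1; a double or triple edge where a_ij * a_ji = 2 or 3), the diagram is a chain of 3 nodes with a fork of two nodes at one end (D_5). One simple-root ordering that puts it in standard form is (alpha_5, alpha_4, alpha_1, alpha_3, alpha_2). So the algebra is type D_5, i.e. so(10).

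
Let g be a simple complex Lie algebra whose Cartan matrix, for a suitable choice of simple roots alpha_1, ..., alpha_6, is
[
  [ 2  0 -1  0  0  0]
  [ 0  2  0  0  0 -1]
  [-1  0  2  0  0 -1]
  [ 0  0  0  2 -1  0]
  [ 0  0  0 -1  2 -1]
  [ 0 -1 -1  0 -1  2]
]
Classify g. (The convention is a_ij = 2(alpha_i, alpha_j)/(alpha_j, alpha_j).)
E_6

The matrix has rank 6 with 2's on the diagonal. Reading the off-diagonal entries as Dynkin edges (a single edge where a_ij = a_ji = -1; a double or triple edge where a_ij * a_ji = 2 or 3), the diagram is a chain of 5 nodes with one extra node attached to the third node from one end (E_6). One simple-root ordering that puts it in standard form is (alpha_1, alpha_2, alpha_3, alpha_6, alpha_5, alpha_4). So the algebra is type E_6.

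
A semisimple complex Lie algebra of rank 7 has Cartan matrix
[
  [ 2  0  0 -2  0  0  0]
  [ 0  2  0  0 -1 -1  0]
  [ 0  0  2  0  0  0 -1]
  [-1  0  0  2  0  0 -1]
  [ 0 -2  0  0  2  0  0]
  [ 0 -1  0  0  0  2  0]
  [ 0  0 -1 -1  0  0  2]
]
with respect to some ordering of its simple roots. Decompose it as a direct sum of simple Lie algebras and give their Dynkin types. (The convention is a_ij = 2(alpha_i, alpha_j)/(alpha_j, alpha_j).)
C3 + C4

The diagram associated to this matrix has two connected components: the simple roots {alpha_2, alpha_5, alpha_6} form a chain of 3 nodes with a double edge at one end; the terminal node there is the unique long simple root (C_3), and {alpha_1, alpha_3, alpha_4, alpha_7} form a chain of 4 nodes with a double edge at one end; the terminal node there is the unique long simple root (C_4). A semisimple Lie algebra decomposes uniquely as the direct sum of simple ideals, one per connected component of its Dynkin diagram, so g ≅ C_3 ⊕ C_4 (dimension 21 + 36 = 57).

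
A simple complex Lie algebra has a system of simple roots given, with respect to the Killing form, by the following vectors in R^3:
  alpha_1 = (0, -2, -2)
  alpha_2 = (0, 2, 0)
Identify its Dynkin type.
type B_2

Compute the Cartan integers a_ij = 2(alpha_i, alpha_j)/(alpha_j, alpha_j); the resulting 2x2 Cartan matrix is
[[2, -2], [-1, 2]].
The roots have two lengths (squared-length ratio 2:1); the short ones are alpha_{2}. The associated Dynkin diagram is a chain of 2 nodes with a double edge at one end; the terminal node there is the unique short simple root (B_2), so the type is B_2 (the algebra so(5)).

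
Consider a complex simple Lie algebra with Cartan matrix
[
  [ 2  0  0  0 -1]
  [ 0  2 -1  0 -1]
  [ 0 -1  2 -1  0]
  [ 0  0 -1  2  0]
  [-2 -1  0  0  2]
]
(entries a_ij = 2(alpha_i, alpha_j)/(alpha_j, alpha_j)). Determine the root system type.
B_5

The matrix has rank 5 with 2's on the diagonal. Reading the off-diagonal entries as Dynkin edges (a single edge where a_ij = a_ji = -1; a double or triple edge where a_ij * a_ji = 2 or 3), the diagram is a chain of 5 nodes with a double edge at one end; the terminal node there is the unique short simple root (B_5). One simple-root ordering that puts it in standard form is (alpha_4, alpha_3, alpha_2, alpha_5, alpha_1). So the algebra is type B_5, i.e. so(11).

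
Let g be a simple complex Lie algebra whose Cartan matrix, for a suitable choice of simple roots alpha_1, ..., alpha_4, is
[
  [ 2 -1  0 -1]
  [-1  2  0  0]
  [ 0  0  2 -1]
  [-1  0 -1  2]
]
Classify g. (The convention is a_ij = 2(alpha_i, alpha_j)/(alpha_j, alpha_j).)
A_4

The matrix has rank 4 with 2's on the diagonal. Reading the off-diagonal entries as Dynkin edges (a single edge where a_ij = a_ji = -1; a double or triple edge where a_ij * a_ji = 2 or 3), the diagram is a chain of 4 nodes with single edges (A_4). One simple-root ordering that puts it in standard form is (alpha_3, alpha_4, alpha_1, alpha_2). So the algebra is type A_4, i.e. sl(5).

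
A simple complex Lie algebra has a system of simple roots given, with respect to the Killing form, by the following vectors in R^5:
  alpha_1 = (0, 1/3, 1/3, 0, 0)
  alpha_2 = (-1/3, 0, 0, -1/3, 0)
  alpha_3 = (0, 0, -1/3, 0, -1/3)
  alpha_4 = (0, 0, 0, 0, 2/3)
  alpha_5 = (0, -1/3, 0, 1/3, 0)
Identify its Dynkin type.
C_5 (sp(10))

Compute the Cartan integers a_ij = 2(alpha_i, alpha_j)/(alpha_j, alpha_j); the resulting 5x5 Cartan matrix is
[[2, 0, -1, 0, -1], [0, 2, 0, 0, -1], [-1, 0, 2, -1, 0], [0, 0, -2, 2, 0], [-1, -1, 0, 0, 2]].
The roots have two lengths (squared-length ratio 2:1); the short ones are alpha_{1,2,3,5}. The associated Dynkin diagram is a chain of 5 nodes with a double edge at one end; the terminal node there is the unique long simple root (C_5), so the type is C_5 (the algebra sp(10)).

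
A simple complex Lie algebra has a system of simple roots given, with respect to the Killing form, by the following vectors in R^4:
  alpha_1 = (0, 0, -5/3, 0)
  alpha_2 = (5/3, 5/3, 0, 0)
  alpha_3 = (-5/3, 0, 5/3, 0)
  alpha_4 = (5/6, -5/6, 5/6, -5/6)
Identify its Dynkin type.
Compute the Cartan integers a_ij = 2(alpha_i, alpha_j)/(alpha_j, alpha_j); the resulting 4x4 Cartan matrix is
[[2, 0, -1, -1], [0, 2, -1, 0], [-2, -1, 2, 0], [-1, 0, 0, 2]].
The roots have two lengths (squared-length ratio 2:1); the short ones are alpha_{1,4}. The associated Dynkin diagram is a chain of 4 nodes with a double edge between the middle two (F_4), so the type is F_4.

F4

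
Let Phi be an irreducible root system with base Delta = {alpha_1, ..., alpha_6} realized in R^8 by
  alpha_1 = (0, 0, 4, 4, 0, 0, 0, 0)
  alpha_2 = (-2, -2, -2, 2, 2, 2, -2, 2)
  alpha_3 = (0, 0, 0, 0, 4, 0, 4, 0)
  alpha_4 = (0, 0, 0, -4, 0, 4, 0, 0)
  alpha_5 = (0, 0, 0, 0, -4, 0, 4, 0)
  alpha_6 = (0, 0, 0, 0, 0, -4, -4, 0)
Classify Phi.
E_6

Compute the Cartan integers a_ij = 2(alpha_i, alpha_j)/(alpha_j, alpha_j); the resulting 6x6 Cartan matrix is
[[2, 0, 0, -1, 0, 0], [0, 2, 0, 0, -1, 0], [0, 0, 2, 0, 0, -1], [-1, 0, 0, 2, 0, -1], [0, -1, 0, 0, 2, -1], [0, 0, -1, -1, -1, 2]].
All simple roots have the same length, so the diagram is simply laced. The associated Dynkin diagram is a chain of 5 nodes with one extra node attached to the third node from one end (E_6), so the type is E_6.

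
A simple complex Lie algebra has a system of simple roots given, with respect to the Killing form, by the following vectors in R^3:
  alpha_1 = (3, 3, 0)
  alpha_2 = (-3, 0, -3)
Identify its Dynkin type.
Compute the Cartan integers a_ij = 2(alpha_i, alpha_j)/(alpha_j, alpha_j); the resulting 2x2 Cartan matrix is
[[2, -1], [-1, 2]].
All simple roots have the same length, so the diagram is simply laced. The associated Dynkin diagram is a chain of 2 nodes with single edges (A_2), so the type is A_2 (the algebra sl(3)).

type A_2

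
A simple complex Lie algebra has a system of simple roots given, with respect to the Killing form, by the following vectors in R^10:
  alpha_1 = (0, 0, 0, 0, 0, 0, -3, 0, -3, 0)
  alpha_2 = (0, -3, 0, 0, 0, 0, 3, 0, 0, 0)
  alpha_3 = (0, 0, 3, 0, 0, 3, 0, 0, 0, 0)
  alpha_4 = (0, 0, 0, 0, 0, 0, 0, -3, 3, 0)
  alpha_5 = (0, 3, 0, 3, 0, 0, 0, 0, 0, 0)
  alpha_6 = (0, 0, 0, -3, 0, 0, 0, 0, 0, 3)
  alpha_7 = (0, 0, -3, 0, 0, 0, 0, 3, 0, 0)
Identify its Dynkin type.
Compute the Cartan integers a_ij = 2(alpha_i, alpha_j)/(alpha_j, alpha_j); the resulting 7x7 Cartan matrix is
[[2, -1, 0, -1, 0, 0, 0], [-1, 2, 0, 0, -1, 0, 0], [0, 0, 2, 0, 0, 0, -1], [-1, 0, 0, 2, 0, 0, -1], [0, -1, 0, 0, 2, -1, 0], [0, 0, 0, 0, -1, 2, 0], [0, 0, -1, -1, 0, 0, 2]].
All simple roots have the same length, so the diagram is simply laced. The associated Dynkin diagram is a chain of 7 nodes with single edges (A_7), so the type is A_7 (the algebra sl(8)).

A7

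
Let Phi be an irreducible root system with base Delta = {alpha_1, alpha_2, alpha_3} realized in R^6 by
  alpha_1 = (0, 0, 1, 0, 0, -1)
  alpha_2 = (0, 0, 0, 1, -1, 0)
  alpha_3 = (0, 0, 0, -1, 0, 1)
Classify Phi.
Compute the Cartan integers a_ij = 2(alpha_i, alpha_j)/(alpha_j, alpha_j); the resulting 3x3 Cartan matrix is
[[2, 0, -1], [0, 2, -1], [-1, -1, 2]].
All simple roots have the same length, so the diagram is simply laced. The associated Dynkin diagram is a chain of 3 nodes with single edges (A_3), so the type is A_3 (the algebra sl(4)).

A3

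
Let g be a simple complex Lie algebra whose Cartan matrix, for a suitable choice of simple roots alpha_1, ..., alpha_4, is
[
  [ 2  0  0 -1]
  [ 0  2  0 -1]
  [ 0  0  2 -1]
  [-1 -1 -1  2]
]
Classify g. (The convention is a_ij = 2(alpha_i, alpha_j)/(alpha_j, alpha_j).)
D_4

The matrix has rank 4 with 2's on the diagonal. Reading the off-diagonal entries as Dynkin edges (a single edge where a_ij = a_ji = -1; a double or triple edge where a_ij * a_ji = 2 or 3), the diagram is a chain of 2 nodes with a fork of two nodes at one end (D_4). One simple-root ordering that puts it in standard form is (alpha_2, alpha_4, alpha_3, alpha_1). So the algebra is type D_4, i.e. so(8).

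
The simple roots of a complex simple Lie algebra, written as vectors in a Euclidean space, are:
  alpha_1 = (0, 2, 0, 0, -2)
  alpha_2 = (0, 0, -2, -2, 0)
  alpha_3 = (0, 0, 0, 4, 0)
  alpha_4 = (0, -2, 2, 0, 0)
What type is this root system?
C4

Compute the Cartan integers a_ij = 2(alpha_i, alpha_j)/(alpha_j, alpha_j); the resulting 4x4 Cartan matrix is
[[2, 0, 0, -1], [0, 2, -1, -1], [0, -2, 2, 0], [-1, -1, 0, 2]].
The roots have two lengths (squared-length ratio 2:1); the short ones are alpha_{1,2,4}. The associated Dynkin diagram is a chain of 4 nodes with a double edge at one end; the terminal node there is the unique long simple root (C_4), so the type is C_4 (the algebra sp(8)).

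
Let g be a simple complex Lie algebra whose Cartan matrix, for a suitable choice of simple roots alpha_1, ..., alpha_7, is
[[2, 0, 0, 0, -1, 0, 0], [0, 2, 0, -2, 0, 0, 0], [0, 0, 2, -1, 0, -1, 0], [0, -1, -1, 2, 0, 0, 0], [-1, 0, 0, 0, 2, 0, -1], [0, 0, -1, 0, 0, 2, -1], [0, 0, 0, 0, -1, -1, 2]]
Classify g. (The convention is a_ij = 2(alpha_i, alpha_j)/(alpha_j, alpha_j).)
C7

The matrix has rank 7 with 2's on the diagonal. Reading the off-diagonal entries as Dynkin edges (a single edge where a_ij = a_ji = -1; a double or triple edge where a_ij * a_ji = 2 or 3), the diagram is a chain of 7 nodes with a double edge at one end; the terminal node there is the unique long simple root (C_7). One simple-root ordering that puts it in standard form is (alpha_1, alpha_5, alpha_7, alpha_6, alpha_3, alpha_4, alpha_2). So the algebra is type C_7, i.e. sp(14).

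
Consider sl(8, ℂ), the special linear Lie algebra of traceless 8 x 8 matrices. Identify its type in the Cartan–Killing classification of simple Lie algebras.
This is sl(8), which has dimension 8^2 - 1 = 63 and rank 8 - 1 = 7 (a Cartan subalgebra is the diagonal traceless matrices). In the classification of classical Lie algebras, the special linear algebra sl(n+1) has type A_n; here n = 7, so the Dynkin diagram is a chain of 7 nodes with single edges (A_7). Hence the type is A_7.

type A_7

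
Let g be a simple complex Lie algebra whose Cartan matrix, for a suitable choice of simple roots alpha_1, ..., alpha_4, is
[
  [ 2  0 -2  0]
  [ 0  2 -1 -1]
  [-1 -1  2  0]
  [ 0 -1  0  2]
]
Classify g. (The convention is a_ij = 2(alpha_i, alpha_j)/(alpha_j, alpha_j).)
C4

The matrix has rank 4 with 2's on the diagonal. Reading the off-diagonal entries as Dynkin edges (a single edge where a_ij = a_ji = -1; a double or triple edge where a_ij * a_ji = 2 or 3), the diagram is a chain of 4 nodes with a double edge at one end; the terminal node there is the unique long simple root (C_4). One simple-root ordering that puts it in standard form is (alpha_4, alpha_2, alpha_3, alpha_1). So the algebra is type C_4, i.e. sp(8).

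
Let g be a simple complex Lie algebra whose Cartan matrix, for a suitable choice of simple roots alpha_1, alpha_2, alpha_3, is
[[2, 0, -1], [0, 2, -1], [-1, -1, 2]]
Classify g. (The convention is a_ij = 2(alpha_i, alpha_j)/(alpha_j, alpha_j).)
The matrix has rank 3 with 2's on the diagonal. Reading the off-diagonal entries as Dynkin edges (a single edge where a_ij = a_ji = -1; a double or triple edge where a_ij * a_ji = 2 or 3), the diagram is a chain of 3 nodes with single edges (A_3). One simple-root ordering that puts it in standard form is (alpha_1, alpha_3, alpha_2). So the algebra is type A_3, i.e. sl(4).

type A_3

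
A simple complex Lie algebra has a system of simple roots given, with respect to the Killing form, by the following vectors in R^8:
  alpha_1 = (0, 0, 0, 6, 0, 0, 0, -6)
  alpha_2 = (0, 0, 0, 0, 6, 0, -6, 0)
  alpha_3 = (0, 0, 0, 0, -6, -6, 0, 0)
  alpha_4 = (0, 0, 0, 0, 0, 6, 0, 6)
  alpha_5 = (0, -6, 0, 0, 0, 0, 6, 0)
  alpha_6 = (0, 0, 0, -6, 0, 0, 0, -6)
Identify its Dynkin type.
Compute the Cartan integers a_ij = 2(alpha_i, alpha_j)/(alpha_j, alpha_j); the resulting 6x6 Cartan matrix is
[[2, 0, 0, -1, 0, 0], [0, 2, -1, 0, -1, 0], [0, -1, 2, -1, 0, 0], [-1, 0, -1, 2, 0, -1], [0, -1, 0, 0, 2, 0], [0, 0, 0, -1, 0, 2]].
All simple roots have the same length, so the diagram is simply laced. The associated Dynkin diagram is a chain of 4 nodes with a fork of two nodes at one end (D_6), so the type is D_6 (the algebra so(12)).

D_6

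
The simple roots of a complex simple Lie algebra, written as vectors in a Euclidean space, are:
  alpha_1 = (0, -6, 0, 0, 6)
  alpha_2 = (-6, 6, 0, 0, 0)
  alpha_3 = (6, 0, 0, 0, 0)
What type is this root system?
Compute the Cartan integers a_ij = 2(alpha_i, alpha_j)/(alpha_j, alpha_j); the resulting 3x3 Cartan matrix is
[[2, -1, 0], [-1, 2, -2], [0, -1, 2]].
The roots have two lengths (squared-length ratio 2:1); the short ones are alpha_{3}. The associated Dynkin diagram is a chain of 3 nodes with a double edge at one end; the terminal node there is the unique short simple root (B_3), so the type is B_3 (the algebra so(7)).

B3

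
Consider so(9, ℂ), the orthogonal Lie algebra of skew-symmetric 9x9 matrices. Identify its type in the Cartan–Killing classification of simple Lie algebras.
This is so(9) with 9 odd, which has dimension 9(9-1)/2 = 36 and rank (9-1)/2 = 4. In the classification of classical Lie algebras, the orthogonal algebra so(2n+1) in an odd number of variables has type B_n; here n = 4, so the Dynkin diagram is a chain of 4 nodes with a double edge at one end; the terminal node there is the unique short simple root (B_4). Hence the type is B_4.

B_4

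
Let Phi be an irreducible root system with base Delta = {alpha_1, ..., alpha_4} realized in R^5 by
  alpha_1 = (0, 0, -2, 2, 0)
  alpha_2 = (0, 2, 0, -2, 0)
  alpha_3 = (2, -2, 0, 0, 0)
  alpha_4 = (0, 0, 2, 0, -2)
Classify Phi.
A_4 (sl(5))

Compute the Cartan integers a_ij = 2(alpha_i, alpha_j)/(alpha_j, alpha_j); the resulting 4x4 Cartan matrix is
[[2, -1, 0, -1], [-1, 2, -1, 0], [0, -1, 2, 0], [-1, 0, 0, 2]].
All simple roots have the same length, so the diagram is simply laced. The associated Dynkin diagram is a chain of 4 nodes with single edges (A_4), so the type is A_4 (the algebra sl(5)).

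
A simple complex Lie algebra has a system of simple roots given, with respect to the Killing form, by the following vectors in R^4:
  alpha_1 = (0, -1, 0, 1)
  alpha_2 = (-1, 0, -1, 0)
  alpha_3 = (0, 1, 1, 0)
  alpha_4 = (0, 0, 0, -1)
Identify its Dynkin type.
type B_4

Compute the Cartan integers a_ij = 2(alpha_i, alpha_j)/(alpha_j, alpha_j); the resulting 4x4 Cartan matrix is
[[2, 0, -1, -2], [0, 2, -1, 0], [-1, -1, 2, 0], [-1, 0, 0, 2]].
The roots have two lengths (squared-length ratio 2:1); the short ones are alpha_{4}. The associated Dynkin diagram is a chain of 4 nodes with a double edge at one end; the terminal node there is the unique short simple root (B_4), so the type is B_4 (the algebra so(9)).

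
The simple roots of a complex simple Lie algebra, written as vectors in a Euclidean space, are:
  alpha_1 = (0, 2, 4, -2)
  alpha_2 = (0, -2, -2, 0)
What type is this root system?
Compute the Cartan integers a_ij = 2(alpha_i, alpha_j)/(alpha_j, alpha_j); the resulting 2x2 Cartan matrix is
[[2, -3], [-1, 2]].
The roots have two lengths (squared-length ratio 3:1); the short ones are alpha_{2}. The associated Dynkin diagram is two nodes joined by a triple edge (G_2), so the type is G_2.

G2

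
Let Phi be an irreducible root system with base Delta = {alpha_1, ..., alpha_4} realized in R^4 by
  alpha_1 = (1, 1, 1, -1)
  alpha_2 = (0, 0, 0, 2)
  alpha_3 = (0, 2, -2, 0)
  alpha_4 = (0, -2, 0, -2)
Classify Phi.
F_4

Compute the Cartan integers a_ij = 2(alpha_i, alpha_j)/(alpha_j, alpha_j); the resulting 4x4 Cartan matrix is
[[2, -1, 0, 0], [-1, 2, 0, -1], [0, 0, 2, -1], [0, -2, -1, 2]].
The roots have two lengths (squared-length ratio 2:1); the short ones are alpha_{1,2}. The associated Dynkin diagram is a chain of 4 nodes with a double edge between the middle two (F_4), so the type is F_4.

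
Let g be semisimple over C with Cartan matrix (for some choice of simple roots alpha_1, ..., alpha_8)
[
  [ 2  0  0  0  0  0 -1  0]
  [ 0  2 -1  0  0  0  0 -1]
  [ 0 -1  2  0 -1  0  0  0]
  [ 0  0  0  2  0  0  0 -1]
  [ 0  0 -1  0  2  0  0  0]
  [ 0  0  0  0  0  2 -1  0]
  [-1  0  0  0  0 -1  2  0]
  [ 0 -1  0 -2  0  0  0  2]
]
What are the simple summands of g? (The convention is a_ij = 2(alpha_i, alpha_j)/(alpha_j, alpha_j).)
A_3 + B_5

The diagram associated to this matrix has two connected components: the simple roots {alpha_1, alpha_6, alpha_7} form a chain of 3 nodes with single edges (A_3), and {alpha_2, alpha_3, alpha_4, alpha_5, alpha_8} form a chain of 5 nodes with a double edge at one end; the terminal node there is the unique short simple root (B_5). A semisimple Lie algebra decomposes uniquely as the direct sum of simple ideals, one per connected component of its Dynkin diagram, so g ≅ A_3 ⊕ B_5 (dimension 15 + 55 = 70).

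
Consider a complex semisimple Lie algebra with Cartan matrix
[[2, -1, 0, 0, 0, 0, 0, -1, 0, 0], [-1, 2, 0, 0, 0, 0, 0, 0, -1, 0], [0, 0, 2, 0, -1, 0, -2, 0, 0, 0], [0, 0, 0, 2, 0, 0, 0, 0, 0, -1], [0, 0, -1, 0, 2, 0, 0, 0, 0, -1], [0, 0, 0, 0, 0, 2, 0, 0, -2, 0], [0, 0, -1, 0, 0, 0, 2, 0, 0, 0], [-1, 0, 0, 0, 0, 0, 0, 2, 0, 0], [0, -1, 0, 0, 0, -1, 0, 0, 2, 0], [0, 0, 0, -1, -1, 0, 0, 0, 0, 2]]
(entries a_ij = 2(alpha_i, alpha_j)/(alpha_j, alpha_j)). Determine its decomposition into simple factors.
type B_5 ⊕ type C_5

The diagram associated to this matrix has two connected components: the simple roots {alpha_3, alpha_4, alpha_5, alpha_7, alpha_10} form a chain of 5 nodes with a double edge at one end; the terminal node there is the unique short simple root (B_5), and {alpha_1, alpha_2, alpha_6, alpha_8, alpha_9} form a chain of 5 nodes with a double edge at one end; the terminal node there is the unique long simple root (C_5). A semisimple Lie algebra decomposes uniquely as the direct sum of simple ideals, one per connected component of its Dynkin diagram, so g ≅ B_5 ⊕ C_5 (dimension 55 + 55 = 110).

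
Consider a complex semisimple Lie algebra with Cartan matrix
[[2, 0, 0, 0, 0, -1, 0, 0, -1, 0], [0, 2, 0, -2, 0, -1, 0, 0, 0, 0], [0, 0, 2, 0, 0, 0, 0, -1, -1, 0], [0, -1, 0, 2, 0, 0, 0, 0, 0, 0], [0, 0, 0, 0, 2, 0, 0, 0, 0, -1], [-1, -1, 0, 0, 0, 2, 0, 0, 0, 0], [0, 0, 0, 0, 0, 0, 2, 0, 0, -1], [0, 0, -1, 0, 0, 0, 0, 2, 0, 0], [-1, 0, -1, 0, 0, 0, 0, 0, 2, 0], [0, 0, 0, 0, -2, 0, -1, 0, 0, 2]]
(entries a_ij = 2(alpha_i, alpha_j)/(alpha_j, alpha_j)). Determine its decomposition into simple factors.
B3 + B7

The diagram associated to this matrix has two connected components: the simple roots {alpha_5, alpha_7, alpha_10} form a chain of 3 nodes with a double edge at one end; the terminal node there is the unique short simple root (B_3), and {alpha_1, alpha_2, alpha_3, alpha_4, alpha_6, alpha_8, alpha_9} form a chain of 7 nodes with a double edge at one end; the terminal node there is the unique short simple root (B_7). A semisimple Lie algebra decomposes uniquely as the direct sum of simple ideals, one per connected component of its Dynkin diagram, so g ≅ B_3 ⊕ B_7 (dimension 21 + 105 = 126).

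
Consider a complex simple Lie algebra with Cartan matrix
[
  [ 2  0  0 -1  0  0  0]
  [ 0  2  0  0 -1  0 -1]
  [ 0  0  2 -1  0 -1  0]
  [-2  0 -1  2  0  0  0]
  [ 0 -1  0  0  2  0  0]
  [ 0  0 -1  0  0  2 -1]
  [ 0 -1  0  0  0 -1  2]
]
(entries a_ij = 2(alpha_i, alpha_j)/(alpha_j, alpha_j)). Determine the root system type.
B_7 (so(15))

The matrix has rank 7 with 2's on the diagonal. Reading the off-diagonal entries as Dynkin edges (a single edge where a_ij = a_ji = -1; a double or triple edge where a_ij * a_ji = 2 or 3), the diagram is a chain of 7 nodes with a double edge at one end; the terminal node there is the unique short simple root (B_7). One simple-root ordering that puts it in standard form is (alpha_5, alpha_2, alpha_7, alpha_6, alpha_3, alpha_4, alpha_1). So the algebra is type B_7, i.e. so(15).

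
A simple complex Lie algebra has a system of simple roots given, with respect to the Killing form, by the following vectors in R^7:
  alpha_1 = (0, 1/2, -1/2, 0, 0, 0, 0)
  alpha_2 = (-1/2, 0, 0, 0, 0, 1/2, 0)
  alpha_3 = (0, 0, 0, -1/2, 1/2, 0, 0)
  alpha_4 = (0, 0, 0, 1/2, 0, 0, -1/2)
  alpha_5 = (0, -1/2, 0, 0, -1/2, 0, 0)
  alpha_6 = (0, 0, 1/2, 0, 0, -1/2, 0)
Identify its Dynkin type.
Compute the Cartan integers a_ij = 2(alpha_i, alpha_j)/(alpha_j, alpha_j); the resulting 6x6 Cartan matrix is
[[2, 0, 0, 0, -1, -1], [0, 2, 0, 0, 0, -1], [0, 0, 2, -1, -1, 0], [0, 0, -1, 2, 0, 0], [-1, 0, -1, 0, 2, 0], [-1, -1, 0, 0, 0, 2]].
All simple roots have the same length, so the diagram is simply laced. The associated Dynkin diagram is a chain of 6 nodes with single edges (A_6), so the type is A_6 (the algebra sl(7)).

A6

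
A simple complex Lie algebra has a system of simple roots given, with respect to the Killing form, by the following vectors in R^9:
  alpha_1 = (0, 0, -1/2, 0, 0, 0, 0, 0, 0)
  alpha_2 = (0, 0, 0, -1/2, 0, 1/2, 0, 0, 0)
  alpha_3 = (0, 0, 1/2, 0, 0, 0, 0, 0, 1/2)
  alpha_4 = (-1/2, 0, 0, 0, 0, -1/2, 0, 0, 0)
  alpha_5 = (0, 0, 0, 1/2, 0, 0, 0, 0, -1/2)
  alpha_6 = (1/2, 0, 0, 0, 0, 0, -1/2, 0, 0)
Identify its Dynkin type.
type B_6

Compute the Cartan integers a_ij = 2(alpha_i, alpha_j)/(alpha_j, alpha_j); the resulting 6x6 Cartan matrix is
[[2, 0, -1, 0, 0, 0], [0, 2, 0, -1, -1, 0], [-2, 0, 2, 0, -1, 0], [0, -1, 0, 2, 0, -1], [0, -1, -1, 0, 2, 0], [0, 0, 0, -1, 0, 2]].
The roots have two lengths (squared-length ratio 2:1); the short ones are alpha_{1}. The associated Dynkin diagram is a chain of 6 nodes with a double edge at one end; the terminal node there is the unique short simple root (B_6), so the type is B_6 (the algebra so(13)).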